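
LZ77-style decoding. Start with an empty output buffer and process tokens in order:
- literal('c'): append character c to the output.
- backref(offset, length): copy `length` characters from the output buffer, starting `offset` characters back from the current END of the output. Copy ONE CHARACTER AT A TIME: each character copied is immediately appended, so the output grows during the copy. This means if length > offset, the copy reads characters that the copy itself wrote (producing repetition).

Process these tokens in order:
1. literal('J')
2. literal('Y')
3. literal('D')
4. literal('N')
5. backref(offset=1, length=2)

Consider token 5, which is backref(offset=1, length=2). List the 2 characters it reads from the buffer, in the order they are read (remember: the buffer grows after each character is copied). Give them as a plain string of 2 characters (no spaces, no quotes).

Token 1: literal('J'). Output: "J"
Token 2: literal('Y'). Output: "JY"
Token 3: literal('D'). Output: "JYD"
Token 4: literal('N'). Output: "JYDN"
Token 5: backref(off=1, len=2). Buffer before: "JYDN" (len 4)
  byte 1: read out[3]='N', append. Buffer now: "JYDNN"
  byte 2: read out[4]='N', append. Buffer now: "JYDNNN"

Answer: NN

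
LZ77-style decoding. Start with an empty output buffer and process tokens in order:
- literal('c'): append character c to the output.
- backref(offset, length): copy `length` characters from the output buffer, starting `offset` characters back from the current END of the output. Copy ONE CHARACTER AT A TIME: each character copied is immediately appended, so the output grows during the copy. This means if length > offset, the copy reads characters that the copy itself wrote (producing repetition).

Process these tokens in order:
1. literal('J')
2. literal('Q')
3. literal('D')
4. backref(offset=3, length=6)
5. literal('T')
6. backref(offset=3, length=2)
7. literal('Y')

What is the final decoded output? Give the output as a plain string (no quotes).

Answer: JQDJQDJQDTQDY

Derivation:
Token 1: literal('J'). Output: "J"
Token 2: literal('Q'). Output: "JQ"
Token 3: literal('D'). Output: "JQD"
Token 4: backref(off=3, len=6) (overlapping!). Copied 'JQDJQD' from pos 0. Output: "JQDJQDJQD"
Token 5: literal('T'). Output: "JQDJQDJQDT"
Token 6: backref(off=3, len=2). Copied 'QD' from pos 7. Output: "JQDJQDJQDTQD"
Token 7: literal('Y'). Output: "JQDJQDJQDTQDY"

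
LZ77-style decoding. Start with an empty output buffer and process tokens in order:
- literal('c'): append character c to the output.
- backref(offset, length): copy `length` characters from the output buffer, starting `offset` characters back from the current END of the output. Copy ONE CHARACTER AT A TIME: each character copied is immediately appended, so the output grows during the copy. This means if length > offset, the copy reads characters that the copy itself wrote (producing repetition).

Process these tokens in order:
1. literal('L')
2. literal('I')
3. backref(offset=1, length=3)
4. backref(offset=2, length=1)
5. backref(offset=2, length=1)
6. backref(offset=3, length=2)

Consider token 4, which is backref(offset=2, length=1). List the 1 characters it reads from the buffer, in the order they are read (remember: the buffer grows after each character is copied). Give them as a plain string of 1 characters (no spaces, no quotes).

Token 1: literal('L'). Output: "L"
Token 2: literal('I'). Output: "LI"
Token 3: backref(off=1, len=3) (overlapping!). Copied 'III' from pos 1. Output: "LIIII"
Token 4: backref(off=2, len=1). Buffer before: "LIIII" (len 5)
  byte 1: read out[3]='I', append. Buffer now: "LIIIII"

Answer: I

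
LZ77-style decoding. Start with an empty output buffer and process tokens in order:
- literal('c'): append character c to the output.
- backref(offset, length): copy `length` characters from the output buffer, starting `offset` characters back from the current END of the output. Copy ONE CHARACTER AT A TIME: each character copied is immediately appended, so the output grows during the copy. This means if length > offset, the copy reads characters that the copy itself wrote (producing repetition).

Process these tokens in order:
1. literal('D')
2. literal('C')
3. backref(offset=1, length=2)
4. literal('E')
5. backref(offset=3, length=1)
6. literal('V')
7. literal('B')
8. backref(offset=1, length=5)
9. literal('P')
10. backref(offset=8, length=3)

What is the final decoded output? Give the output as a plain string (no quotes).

Token 1: literal('D'). Output: "D"
Token 2: literal('C'). Output: "DC"
Token 3: backref(off=1, len=2) (overlapping!). Copied 'CC' from pos 1. Output: "DCCC"
Token 4: literal('E'). Output: "DCCCE"
Token 5: backref(off=3, len=1). Copied 'C' from pos 2. Output: "DCCCEC"
Token 6: literal('V'). Output: "DCCCECV"
Token 7: literal('B'). Output: "DCCCECVB"
Token 8: backref(off=1, len=5) (overlapping!). Copied 'BBBBB' from pos 7. Output: "DCCCECVBBBBBB"
Token 9: literal('P'). Output: "DCCCECVBBBBBBP"
Token 10: backref(off=8, len=3). Copied 'VBB' from pos 6. Output: "DCCCECVBBBBBBPVBB"

Answer: DCCCECVBBBBBBPVBB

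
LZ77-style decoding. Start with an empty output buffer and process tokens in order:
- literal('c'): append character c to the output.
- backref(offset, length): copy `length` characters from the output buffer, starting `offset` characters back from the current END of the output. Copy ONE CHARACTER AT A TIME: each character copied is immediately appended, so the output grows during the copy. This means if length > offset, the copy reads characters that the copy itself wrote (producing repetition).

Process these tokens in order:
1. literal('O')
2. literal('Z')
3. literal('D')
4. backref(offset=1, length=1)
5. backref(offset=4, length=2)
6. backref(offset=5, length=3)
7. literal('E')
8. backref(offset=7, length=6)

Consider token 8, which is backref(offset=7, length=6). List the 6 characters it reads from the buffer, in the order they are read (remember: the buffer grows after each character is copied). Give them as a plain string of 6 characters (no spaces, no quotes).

Token 1: literal('O'). Output: "O"
Token 2: literal('Z'). Output: "OZ"
Token 3: literal('D'). Output: "OZD"
Token 4: backref(off=1, len=1). Copied 'D' from pos 2. Output: "OZDD"
Token 5: backref(off=4, len=2). Copied 'OZ' from pos 0. Output: "OZDDOZ"
Token 6: backref(off=5, len=3). Copied 'ZDD' from pos 1. Output: "OZDDOZZDD"
Token 7: literal('E'). Output: "OZDDOZZDDE"
Token 8: backref(off=7, len=6). Buffer before: "OZDDOZZDDE" (len 10)
  byte 1: read out[3]='D', append. Buffer now: "OZDDOZZDDED"
  byte 2: read out[4]='O', append. Buffer now: "OZDDOZZDDEDO"
  byte 3: read out[5]='Z', append. Buffer now: "OZDDOZZDDEDOZ"
  byte 4: read out[6]='Z', append. Buffer now: "OZDDOZZDDEDOZZ"
  byte 5: read out[7]='D', append. Buffer now: "OZDDOZZDDEDOZZD"
  byte 6: read out[8]='D', append. Buffer now: "OZDDOZZDDEDOZZDD"

Answer: DOZZDD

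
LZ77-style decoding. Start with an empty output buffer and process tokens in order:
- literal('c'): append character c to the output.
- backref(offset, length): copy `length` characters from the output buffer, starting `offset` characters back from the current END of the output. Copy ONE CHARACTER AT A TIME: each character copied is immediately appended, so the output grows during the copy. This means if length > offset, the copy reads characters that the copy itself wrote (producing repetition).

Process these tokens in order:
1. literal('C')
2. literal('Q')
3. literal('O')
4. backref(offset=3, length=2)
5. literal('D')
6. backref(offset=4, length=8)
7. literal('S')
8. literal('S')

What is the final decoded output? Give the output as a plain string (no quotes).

Token 1: literal('C'). Output: "C"
Token 2: literal('Q'). Output: "CQ"
Token 3: literal('O'). Output: "CQO"
Token 4: backref(off=3, len=2). Copied 'CQ' from pos 0. Output: "CQOCQ"
Token 5: literal('D'). Output: "CQOCQD"
Token 6: backref(off=4, len=8) (overlapping!). Copied 'OCQDOCQD' from pos 2. Output: "CQOCQDOCQDOCQD"
Token 7: literal('S'). Output: "CQOCQDOCQDOCQDS"
Token 8: literal('S'). Output: "CQOCQDOCQDOCQDSS"

Answer: CQOCQDOCQDOCQDSS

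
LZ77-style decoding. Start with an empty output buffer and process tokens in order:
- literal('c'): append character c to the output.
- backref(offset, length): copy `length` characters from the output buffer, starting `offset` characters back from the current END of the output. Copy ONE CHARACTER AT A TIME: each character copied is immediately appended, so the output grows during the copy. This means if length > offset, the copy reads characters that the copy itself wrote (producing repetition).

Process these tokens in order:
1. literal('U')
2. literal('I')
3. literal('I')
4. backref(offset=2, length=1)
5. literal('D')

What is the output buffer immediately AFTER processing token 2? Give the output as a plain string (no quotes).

Answer: UI

Derivation:
Token 1: literal('U'). Output: "U"
Token 2: literal('I'). Output: "UI"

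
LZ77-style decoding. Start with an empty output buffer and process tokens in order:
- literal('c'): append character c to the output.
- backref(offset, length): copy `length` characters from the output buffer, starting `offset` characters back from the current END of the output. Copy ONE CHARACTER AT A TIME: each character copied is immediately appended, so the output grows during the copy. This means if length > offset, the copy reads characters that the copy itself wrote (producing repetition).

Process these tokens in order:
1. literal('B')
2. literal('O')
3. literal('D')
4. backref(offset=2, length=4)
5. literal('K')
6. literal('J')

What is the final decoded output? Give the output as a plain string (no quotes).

Token 1: literal('B'). Output: "B"
Token 2: literal('O'). Output: "BO"
Token 3: literal('D'). Output: "BOD"
Token 4: backref(off=2, len=4) (overlapping!). Copied 'ODOD' from pos 1. Output: "BODODOD"
Token 5: literal('K'). Output: "BODODODK"
Token 6: literal('J'). Output: "BODODODKJ"

Answer: BODODODKJ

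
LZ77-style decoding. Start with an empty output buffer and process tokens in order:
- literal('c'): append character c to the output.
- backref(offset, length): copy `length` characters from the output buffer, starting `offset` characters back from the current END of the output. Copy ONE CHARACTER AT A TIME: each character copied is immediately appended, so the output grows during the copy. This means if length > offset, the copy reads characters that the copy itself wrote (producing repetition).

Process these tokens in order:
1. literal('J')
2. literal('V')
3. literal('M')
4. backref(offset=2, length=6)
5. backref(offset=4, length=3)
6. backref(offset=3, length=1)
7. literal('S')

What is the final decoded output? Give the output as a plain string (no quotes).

Token 1: literal('J'). Output: "J"
Token 2: literal('V'). Output: "JV"
Token 3: literal('M'). Output: "JVM"
Token 4: backref(off=2, len=6) (overlapping!). Copied 'VMVMVM' from pos 1. Output: "JVMVMVMVM"
Token 5: backref(off=4, len=3). Copied 'VMV' from pos 5. Output: "JVMVMVMVMVMV"
Token 6: backref(off=3, len=1). Copied 'V' from pos 9. Output: "JVMVMVMVMVMVV"
Token 7: literal('S'). Output: "JVMVMVMVMVMVVS"

Answer: JVMVMVMVMVMVVS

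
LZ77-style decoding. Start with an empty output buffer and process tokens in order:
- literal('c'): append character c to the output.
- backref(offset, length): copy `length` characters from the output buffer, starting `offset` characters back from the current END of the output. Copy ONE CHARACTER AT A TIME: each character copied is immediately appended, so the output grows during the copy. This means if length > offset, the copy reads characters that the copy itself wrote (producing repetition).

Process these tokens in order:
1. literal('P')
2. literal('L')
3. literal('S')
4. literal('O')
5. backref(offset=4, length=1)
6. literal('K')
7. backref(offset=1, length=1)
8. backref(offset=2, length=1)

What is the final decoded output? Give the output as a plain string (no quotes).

Answer: PLSOPKKK

Derivation:
Token 1: literal('P'). Output: "P"
Token 2: literal('L'). Output: "PL"
Token 3: literal('S'). Output: "PLS"
Token 4: literal('O'). Output: "PLSO"
Token 5: backref(off=4, len=1). Copied 'P' from pos 0. Output: "PLSOP"
Token 6: literal('K'). Output: "PLSOPK"
Token 7: backref(off=1, len=1). Copied 'K' from pos 5. Output: "PLSOPKK"
Token 8: backref(off=2, len=1). Copied 'K' from pos 5. Output: "PLSOPKKK"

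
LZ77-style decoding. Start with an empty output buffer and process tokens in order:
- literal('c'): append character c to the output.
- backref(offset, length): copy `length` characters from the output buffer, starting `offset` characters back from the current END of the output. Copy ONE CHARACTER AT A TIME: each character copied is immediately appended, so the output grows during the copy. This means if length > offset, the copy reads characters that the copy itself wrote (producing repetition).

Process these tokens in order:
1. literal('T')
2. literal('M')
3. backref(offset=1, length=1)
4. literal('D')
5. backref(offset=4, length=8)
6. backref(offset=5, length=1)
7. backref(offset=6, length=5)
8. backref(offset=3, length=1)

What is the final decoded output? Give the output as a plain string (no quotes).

Answer: TMMDTMMDTMMDDDTMMDM

Derivation:
Token 1: literal('T'). Output: "T"
Token 2: literal('M'). Output: "TM"
Token 3: backref(off=1, len=1). Copied 'M' from pos 1. Output: "TMM"
Token 4: literal('D'). Output: "TMMD"
Token 5: backref(off=4, len=8) (overlapping!). Copied 'TMMDTMMD' from pos 0. Output: "TMMDTMMDTMMD"
Token 6: backref(off=5, len=1). Copied 'D' from pos 7. Output: "TMMDTMMDTMMDD"
Token 7: backref(off=6, len=5). Copied 'DTMMD' from pos 7. Output: "TMMDTMMDTMMDDDTMMD"
Token 8: backref(off=3, len=1). Copied 'M' from pos 15. Output: "TMMDTMMDTMMDDDTMMDM"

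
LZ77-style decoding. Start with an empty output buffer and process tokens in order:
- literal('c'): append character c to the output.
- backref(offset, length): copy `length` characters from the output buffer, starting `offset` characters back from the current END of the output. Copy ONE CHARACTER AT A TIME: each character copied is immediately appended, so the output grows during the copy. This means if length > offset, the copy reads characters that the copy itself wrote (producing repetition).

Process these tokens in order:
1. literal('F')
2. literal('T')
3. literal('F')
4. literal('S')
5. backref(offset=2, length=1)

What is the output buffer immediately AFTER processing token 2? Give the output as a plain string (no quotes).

Answer: FT

Derivation:
Token 1: literal('F'). Output: "F"
Token 2: literal('T'). Output: "FT"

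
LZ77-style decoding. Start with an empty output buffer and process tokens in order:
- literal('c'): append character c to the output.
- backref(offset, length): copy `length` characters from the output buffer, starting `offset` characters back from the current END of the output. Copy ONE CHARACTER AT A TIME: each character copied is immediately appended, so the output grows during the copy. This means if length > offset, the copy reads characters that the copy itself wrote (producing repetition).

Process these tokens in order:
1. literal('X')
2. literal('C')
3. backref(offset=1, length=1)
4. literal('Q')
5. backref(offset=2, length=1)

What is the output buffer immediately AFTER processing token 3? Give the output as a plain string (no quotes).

Token 1: literal('X'). Output: "X"
Token 2: literal('C'). Output: "XC"
Token 3: backref(off=1, len=1). Copied 'C' from pos 1. Output: "XCC"

Answer: XCC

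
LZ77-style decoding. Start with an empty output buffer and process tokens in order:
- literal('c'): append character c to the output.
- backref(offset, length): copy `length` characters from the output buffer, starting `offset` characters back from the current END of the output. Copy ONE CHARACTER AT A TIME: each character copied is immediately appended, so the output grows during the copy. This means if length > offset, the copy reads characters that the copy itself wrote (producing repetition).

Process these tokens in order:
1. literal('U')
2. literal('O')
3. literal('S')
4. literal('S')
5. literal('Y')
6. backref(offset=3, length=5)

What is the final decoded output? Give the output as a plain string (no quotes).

Token 1: literal('U'). Output: "U"
Token 2: literal('O'). Output: "UO"
Token 3: literal('S'). Output: "UOS"
Token 4: literal('S'). Output: "UOSS"
Token 5: literal('Y'). Output: "UOSSY"
Token 6: backref(off=3, len=5) (overlapping!). Copied 'SSYSS' from pos 2. Output: "UOSSYSSYSS"

Answer: UOSSYSSYSS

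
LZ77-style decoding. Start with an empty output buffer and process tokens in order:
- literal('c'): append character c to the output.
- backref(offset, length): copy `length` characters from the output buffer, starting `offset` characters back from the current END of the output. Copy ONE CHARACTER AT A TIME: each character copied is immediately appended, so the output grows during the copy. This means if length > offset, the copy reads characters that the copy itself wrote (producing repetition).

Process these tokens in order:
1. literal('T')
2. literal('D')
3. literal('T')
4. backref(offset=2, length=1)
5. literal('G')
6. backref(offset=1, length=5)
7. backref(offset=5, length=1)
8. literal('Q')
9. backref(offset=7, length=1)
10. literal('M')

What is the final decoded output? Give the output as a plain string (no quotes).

Token 1: literal('T'). Output: "T"
Token 2: literal('D'). Output: "TD"
Token 3: literal('T'). Output: "TDT"
Token 4: backref(off=2, len=1). Copied 'D' from pos 1. Output: "TDTD"
Token 5: literal('G'). Output: "TDTDG"
Token 6: backref(off=1, len=5) (overlapping!). Copied 'GGGGG' from pos 4. Output: "TDTDGGGGGG"
Token 7: backref(off=5, len=1). Copied 'G' from pos 5. Output: "TDTDGGGGGGG"
Token 8: literal('Q'). Output: "TDTDGGGGGGGQ"
Token 9: backref(off=7, len=1). Copied 'G' from pos 5. Output: "TDTDGGGGGGGQG"
Token 10: literal('M'). Output: "TDTDGGGGGGGQGM"

Answer: TDTDGGGGGGGQGM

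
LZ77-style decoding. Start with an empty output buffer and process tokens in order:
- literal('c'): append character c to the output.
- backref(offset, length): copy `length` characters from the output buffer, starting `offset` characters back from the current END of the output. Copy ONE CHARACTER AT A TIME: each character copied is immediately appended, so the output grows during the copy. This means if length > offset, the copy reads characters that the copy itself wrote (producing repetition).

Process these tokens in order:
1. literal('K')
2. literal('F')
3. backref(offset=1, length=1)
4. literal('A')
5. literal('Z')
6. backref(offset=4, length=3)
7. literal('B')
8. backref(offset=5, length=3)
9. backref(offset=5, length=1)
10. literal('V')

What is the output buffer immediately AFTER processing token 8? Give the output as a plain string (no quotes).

Answer: KFFAZFFABZFF

Derivation:
Token 1: literal('K'). Output: "K"
Token 2: literal('F'). Output: "KF"
Token 3: backref(off=1, len=1). Copied 'F' from pos 1. Output: "KFF"
Token 4: literal('A'). Output: "KFFA"
Token 5: literal('Z'). Output: "KFFAZ"
Token 6: backref(off=4, len=3). Copied 'FFA' from pos 1. Output: "KFFAZFFA"
Token 7: literal('B'). Output: "KFFAZFFAB"
Token 8: backref(off=5, len=3). Copied 'ZFF' from pos 4. Output: "KFFAZFFABZFF"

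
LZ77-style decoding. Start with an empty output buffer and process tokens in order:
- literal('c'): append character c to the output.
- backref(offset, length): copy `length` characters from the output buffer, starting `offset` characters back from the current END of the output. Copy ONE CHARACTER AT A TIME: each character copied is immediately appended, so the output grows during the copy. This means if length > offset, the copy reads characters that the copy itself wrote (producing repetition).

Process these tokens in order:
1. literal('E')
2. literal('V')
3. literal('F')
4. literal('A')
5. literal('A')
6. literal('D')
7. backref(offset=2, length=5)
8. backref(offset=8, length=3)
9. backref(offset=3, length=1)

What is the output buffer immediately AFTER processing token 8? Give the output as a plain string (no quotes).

Answer: EVFAADADADAAAD

Derivation:
Token 1: literal('E'). Output: "E"
Token 2: literal('V'). Output: "EV"
Token 3: literal('F'). Output: "EVF"
Token 4: literal('A'). Output: "EVFA"
Token 5: literal('A'). Output: "EVFAA"
Token 6: literal('D'). Output: "EVFAAD"
Token 7: backref(off=2, len=5) (overlapping!). Copied 'ADADA' from pos 4. Output: "EVFAADADADA"
Token 8: backref(off=8, len=3). Copied 'AAD' from pos 3. Output: "EVFAADADADAAAD"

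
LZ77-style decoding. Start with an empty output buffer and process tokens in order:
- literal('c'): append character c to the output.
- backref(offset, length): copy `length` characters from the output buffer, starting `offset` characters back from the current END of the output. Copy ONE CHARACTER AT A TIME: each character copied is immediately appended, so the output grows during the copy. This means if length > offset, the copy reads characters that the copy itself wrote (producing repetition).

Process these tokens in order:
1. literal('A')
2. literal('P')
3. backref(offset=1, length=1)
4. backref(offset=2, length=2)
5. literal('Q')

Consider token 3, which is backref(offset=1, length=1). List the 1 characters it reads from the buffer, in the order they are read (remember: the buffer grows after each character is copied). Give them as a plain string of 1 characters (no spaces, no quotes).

Answer: P

Derivation:
Token 1: literal('A'). Output: "A"
Token 2: literal('P'). Output: "AP"
Token 3: backref(off=1, len=1). Buffer before: "AP" (len 2)
  byte 1: read out[1]='P', append. Buffer now: "APP"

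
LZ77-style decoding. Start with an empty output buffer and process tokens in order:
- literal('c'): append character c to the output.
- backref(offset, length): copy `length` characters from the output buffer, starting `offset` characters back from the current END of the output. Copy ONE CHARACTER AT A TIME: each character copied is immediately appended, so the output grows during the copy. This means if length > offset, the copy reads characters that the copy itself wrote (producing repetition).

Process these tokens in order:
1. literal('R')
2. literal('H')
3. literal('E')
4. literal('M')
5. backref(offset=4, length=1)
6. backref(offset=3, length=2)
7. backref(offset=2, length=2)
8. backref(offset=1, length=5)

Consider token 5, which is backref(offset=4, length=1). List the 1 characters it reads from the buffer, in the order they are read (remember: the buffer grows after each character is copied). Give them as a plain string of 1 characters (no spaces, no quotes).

Token 1: literal('R'). Output: "R"
Token 2: literal('H'). Output: "RH"
Token 3: literal('E'). Output: "RHE"
Token 4: literal('M'). Output: "RHEM"
Token 5: backref(off=4, len=1). Buffer before: "RHEM" (len 4)
  byte 1: read out[0]='R', append. Buffer now: "RHEMR"

Answer: R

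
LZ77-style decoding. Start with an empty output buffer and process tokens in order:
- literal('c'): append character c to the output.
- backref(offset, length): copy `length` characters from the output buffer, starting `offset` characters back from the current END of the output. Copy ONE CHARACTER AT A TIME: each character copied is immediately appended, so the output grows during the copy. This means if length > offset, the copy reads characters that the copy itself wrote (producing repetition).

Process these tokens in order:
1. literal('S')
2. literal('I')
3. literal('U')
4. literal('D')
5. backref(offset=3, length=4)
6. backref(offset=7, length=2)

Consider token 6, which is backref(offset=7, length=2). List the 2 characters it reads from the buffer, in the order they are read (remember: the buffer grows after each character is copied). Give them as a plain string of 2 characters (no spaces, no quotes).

Answer: IU

Derivation:
Token 1: literal('S'). Output: "S"
Token 2: literal('I'). Output: "SI"
Token 3: literal('U'). Output: "SIU"
Token 4: literal('D'). Output: "SIUD"
Token 5: backref(off=3, len=4) (overlapping!). Copied 'IUDI' from pos 1. Output: "SIUDIUDI"
Token 6: backref(off=7, len=2). Buffer before: "SIUDIUDI" (len 8)
  byte 1: read out[1]='I', append. Buffer now: "SIUDIUDII"
  byte 2: read out[2]='U', append. Buffer now: "SIUDIUDIIU"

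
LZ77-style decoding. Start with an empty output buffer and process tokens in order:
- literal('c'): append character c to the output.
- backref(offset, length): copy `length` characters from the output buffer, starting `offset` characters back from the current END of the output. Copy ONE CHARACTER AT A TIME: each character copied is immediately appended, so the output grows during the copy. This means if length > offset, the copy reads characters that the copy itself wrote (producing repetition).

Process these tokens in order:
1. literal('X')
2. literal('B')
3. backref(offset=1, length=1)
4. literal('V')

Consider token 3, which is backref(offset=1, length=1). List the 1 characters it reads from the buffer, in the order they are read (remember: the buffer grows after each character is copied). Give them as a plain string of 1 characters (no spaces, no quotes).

Answer: B

Derivation:
Token 1: literal('X'). Output: "X"
Token 2: literal('B'). Output: "XB"
Token 3: backref(off=1, len=1). Buffer before: "XB" (len 2)
  byte 1: read out[1]='B', append. Buffer now: "XBB"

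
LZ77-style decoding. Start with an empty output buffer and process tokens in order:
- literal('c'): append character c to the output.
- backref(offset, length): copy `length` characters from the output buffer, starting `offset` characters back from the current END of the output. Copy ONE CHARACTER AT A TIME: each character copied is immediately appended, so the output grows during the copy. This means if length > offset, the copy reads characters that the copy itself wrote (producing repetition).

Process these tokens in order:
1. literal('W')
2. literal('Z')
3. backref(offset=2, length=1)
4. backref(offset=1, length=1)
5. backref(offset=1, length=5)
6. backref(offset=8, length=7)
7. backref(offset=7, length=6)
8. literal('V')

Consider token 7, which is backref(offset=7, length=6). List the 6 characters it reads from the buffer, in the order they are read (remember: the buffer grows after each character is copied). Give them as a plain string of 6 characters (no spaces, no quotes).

Token 1: literal('W'). Output: "W"
Token 2: literal('Z'). Output: "WZ"
Token 3: backref(off=2, len=1). Copied 'W' from pos 0. Output: "WZW"
Token 4: backref(off=1, len=1). Copied 'W' from pos 2. Output: "WZWW"
Token 5: backref(off=1, len=5) (overlapping!). Copied 'WWWWW' from pos 3. Output: "WZWWWWWWW"
Token 6: backref(off=8, len=7). Copied 'ZWWWWWW' from pos 1. Output: "WZWWWWWWWZWWWWWW"
Token 7: backref(off=7, len=6). Buffer before: "WZWWWWWWWZWWWWWW" (len 16)
  byte 1: read out[9]='Z', append. Buffer now: "WZWWWWWWWZWWWWWWZ"
  byte 2: read out[10]='W', append. Buffer now: "WZWWWWWWWZWWWWWWZW"
  byte 3: read out[11]='W', append. Buffer now: "WZWWWWWWWZWWWWWWZWW"
  byte 4: read out[12]='W', append. Buffer now: "WZWWWWWWWZWWWWWWZWWW"
  byte 5: read out[13]='W', append. Buffer now: "WZWWWWWWWZWWWWWWZWWWW"
  byte 6: read out[14]='W', append. Buffer now: "WZWWWWWWWZWWWWWWZWWWWW"

Answer: ZWWWWW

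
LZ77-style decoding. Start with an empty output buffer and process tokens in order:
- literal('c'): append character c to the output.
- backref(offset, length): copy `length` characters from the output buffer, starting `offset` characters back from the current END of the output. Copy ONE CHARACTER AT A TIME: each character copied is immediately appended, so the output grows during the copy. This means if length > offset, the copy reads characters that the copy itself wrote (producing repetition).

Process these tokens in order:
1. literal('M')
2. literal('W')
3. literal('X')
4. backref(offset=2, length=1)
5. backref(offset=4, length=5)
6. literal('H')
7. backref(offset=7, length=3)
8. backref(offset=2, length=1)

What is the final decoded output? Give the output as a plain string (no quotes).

Token 1: literal('M'). Output: "M"
Token 2: literal('W'). Output: "MW"
Token 3: literal('X'). Output: "MWX"
Token 4: backref(off=2, len=1). Copied 'W' from pos 1. Output: "MWXW"
Token 5: backref(off=4, len=5) (overlapping!). Copied 'MWXWM' from pos 0. Output: "MWXWMWXWM"
Token 6: literal('H'). Output: "MWXWMWXWMH"
Token 7: backref(off=7, len=3). Copied 'WMW' from pos 3. Output: "MWXWMWXWMHWMW"
Token 8: backref(off=2, len=1). Copied 'M' from pos 11. Output: "MWXWMWXWMHWMWM"

Answer: MWXWMWXWMHWMWM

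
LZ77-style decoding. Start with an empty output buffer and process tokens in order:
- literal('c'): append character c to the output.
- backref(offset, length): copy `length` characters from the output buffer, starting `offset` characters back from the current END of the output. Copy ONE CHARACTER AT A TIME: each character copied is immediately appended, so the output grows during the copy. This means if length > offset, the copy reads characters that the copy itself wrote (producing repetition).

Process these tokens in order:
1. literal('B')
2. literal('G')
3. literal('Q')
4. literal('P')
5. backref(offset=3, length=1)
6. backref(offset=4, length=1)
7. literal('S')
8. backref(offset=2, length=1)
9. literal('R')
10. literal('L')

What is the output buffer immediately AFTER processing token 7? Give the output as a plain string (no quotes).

Token 1: literal('B'). Output: "B"
Token 2: literal('G'). Output: "BG"
Token 3: literal('Q'). Output: "BGQ"
Token 4: literal('P'). Output: "BGQP"
Token 5: backref(off=3, len=1). Copied 'G' from pos 1. Output: "BGQPG"
Token 6: backref(off=4, len=1). Copied 'G' from pos 1. Output: "BGQPGG"
Token 7: literal('S'). Output: "BGQPGGS"

Answer: BGQPGGS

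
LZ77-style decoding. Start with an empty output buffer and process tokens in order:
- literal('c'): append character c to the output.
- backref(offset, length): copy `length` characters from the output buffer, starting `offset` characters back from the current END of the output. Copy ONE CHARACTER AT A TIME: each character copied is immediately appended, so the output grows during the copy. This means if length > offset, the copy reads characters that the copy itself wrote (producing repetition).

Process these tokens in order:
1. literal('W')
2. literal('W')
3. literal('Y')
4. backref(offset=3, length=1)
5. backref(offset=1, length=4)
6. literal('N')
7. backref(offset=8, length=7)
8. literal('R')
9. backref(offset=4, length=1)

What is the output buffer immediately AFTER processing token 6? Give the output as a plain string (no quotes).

Answer: WWYWWWWWN

Derivation:
Token 1: literal('W'). Output: "W"
Token 2: literal('W'). Output: "WW"
Token 3: literal('Y'). Output: "WWY"
Token 4: backref(off=3, len=1). Copied 'W' from pos 0. Output: "WWYW"
Token 5: backref(off=1, len=4) (overlapping!). Copied 'WWWW' from pos 3. Output: "WWYWWWWW"
Token 6: literal('N'). Output: "WWYWWWWWN"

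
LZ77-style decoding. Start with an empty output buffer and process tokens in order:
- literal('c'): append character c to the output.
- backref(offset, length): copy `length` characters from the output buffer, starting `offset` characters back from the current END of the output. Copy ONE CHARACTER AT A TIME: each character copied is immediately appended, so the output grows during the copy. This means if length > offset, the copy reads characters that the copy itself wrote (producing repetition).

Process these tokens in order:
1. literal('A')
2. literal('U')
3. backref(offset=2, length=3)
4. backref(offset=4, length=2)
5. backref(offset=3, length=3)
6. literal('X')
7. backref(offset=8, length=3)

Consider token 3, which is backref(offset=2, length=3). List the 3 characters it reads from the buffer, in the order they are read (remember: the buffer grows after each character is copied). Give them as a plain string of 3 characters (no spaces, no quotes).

Token 1: literal('A'). Output: "A"
Token 2: literal('U'). Output: "AU"
Token 3: backref(off=2, len=3). Buffer before: "AU" (len 2)
  byte 1: read out[0]='A', append. Buffer now: "AUA"
  byte 2: read out[1]='U', append. Buffer now: "AUAU"
  byte 3: read out[2]='A', append. Buffer now: "AUAUA"

Answer: AUA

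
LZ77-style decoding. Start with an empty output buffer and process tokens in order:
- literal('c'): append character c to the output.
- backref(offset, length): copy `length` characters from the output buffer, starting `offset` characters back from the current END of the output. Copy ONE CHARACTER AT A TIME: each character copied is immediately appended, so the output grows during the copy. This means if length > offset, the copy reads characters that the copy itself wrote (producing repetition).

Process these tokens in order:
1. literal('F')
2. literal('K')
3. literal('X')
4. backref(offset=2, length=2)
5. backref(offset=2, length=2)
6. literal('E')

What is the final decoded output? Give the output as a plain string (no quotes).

Answer: FKXKXKXE

Derivation:
Token 1: literal('F'). Output: "F"
Token 2: literal('K'). Output: "FK"
Token 3: literal('X'). Output: "FKX"
Token 4: backref(off=2, len=2). Copied 'KX' from pos 1. Output: "FKXKX"
Token 5: backref(off=2, len=2). Copied 'KX' from pos 3. Output: "FKXKXKX"
Token 6: literal('E'). Output: "FKXKXKXE"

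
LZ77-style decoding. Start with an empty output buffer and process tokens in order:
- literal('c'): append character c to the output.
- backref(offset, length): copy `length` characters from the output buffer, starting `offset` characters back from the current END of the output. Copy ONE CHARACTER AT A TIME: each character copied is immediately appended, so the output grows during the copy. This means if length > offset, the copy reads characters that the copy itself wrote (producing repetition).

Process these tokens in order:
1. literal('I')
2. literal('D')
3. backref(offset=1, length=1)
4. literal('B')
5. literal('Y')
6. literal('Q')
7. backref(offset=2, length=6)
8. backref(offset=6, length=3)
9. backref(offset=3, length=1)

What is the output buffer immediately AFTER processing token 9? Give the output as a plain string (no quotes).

Answer: IDDBYQYQYQYQYQYY

Derivation:
Token 1: literal('I'). Output: "I"
Token 2: literal('D'). Output: "ID"
Token 3: backref(off=1, len=1). Copied 'D' from pos 1. Output: "IDD"
Token 4: literal('B'). Output: "IDDB"
Token 5: literal('Y'). Output: "IDDBY"
Token 6: literal('Q'). Output: "IDDBYQ"
Token 7: backref(off=2, len=6) (overlapping!). Copied 'YQYQYQ' from pos 4. Output: "IDDBYQYQYQYQ"
Token 8: backref(off=6, len=3). Copied 'YQY' from pos 6. Output: "IDDBYQYQYQYQYQY"
Token 9: backref(off=3, len=1). Copied 'Y' from pos 12. Output: "IDDBYQYQYQYQYQYY"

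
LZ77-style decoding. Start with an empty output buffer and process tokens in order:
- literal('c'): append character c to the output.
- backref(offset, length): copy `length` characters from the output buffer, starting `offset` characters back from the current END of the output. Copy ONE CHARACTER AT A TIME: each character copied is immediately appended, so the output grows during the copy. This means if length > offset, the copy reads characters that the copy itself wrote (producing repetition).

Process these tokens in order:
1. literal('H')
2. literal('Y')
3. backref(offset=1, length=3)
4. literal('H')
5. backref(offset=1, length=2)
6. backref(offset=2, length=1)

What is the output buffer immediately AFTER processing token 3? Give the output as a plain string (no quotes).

Answer: HYYYY

Derivation:
Token 1: literal('H'). Output: "H"
Token 2: literal('Y'). Output: "HY"
Token 3: backref(off=1, len=3) (overlapping!). Copied 'YYY' from pos 1. Output: "HYYYY"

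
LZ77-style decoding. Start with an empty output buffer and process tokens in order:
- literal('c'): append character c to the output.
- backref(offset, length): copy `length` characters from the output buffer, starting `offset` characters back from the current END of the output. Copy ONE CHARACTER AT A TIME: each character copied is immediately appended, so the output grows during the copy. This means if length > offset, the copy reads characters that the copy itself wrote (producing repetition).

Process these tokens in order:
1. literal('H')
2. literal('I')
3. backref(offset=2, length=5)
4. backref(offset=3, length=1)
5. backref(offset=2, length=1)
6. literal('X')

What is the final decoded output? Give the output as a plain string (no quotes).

Token 1: literal('H'). Output: "H"
Token 2: literal('I'). Output: "HI"
Token 3: backref(off=2, len=5) (overlapping!). Copied 'HIHIH' from pos 0. Output: "HIHIHIH"
Token 4: backref(off=3, len=1). Copied 'H' from pos 4. Output: "HIHIHIHH"
Token 5: backref(off=2, len=1). Copied 'H' from pos 6. Output: "HIHIHIHHH"
Token 6: literal('X'). Output: "HIHIHIHHHX"

Answer: HIHIHIHHHX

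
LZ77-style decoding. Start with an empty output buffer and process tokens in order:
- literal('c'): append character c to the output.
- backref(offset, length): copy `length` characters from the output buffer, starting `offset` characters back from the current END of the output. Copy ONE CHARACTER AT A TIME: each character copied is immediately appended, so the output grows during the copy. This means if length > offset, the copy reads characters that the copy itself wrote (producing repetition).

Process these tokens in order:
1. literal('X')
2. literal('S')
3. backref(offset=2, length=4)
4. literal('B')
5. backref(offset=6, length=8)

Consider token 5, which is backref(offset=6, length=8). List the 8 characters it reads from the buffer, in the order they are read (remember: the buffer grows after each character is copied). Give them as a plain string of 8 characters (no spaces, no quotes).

Answer: SXSXSBSX

Derivation:
Token 1: literal('X'). Output: "X"
Token 2: literal('S'). Output: "XS"
Token 3: backref(off=2, len=4) (overlapping!). Copied 'XSXS' from pos 0. Output: "XSXSXS"
Token 4: literal('B'). Output: "XSXSXSB"
Token 5: backref(off=6, len=8). Buffer before: "XSXSXSB" (len 7)
  byte 1: read out[1]='S', append. Buffer now: "XSXSXSBS"
  byte 2: read out[2]='X', append. Buffer now: "XSXSXSBSX"
  byte 3: read out[3]='S', append. Buffer now: "XSXSXSBSXS"
  byte 4: read out[4]='X', append. Buffer now: "XSXSXSBSXSX"
  byte 5: read out[5]='S', append. Buffer now: "XSXSXSBSXSXS"
  byte 6: read out[6]='B', append. Buffer now: "XSXSXSBSXSXSB"
  byte 7: read out[7]='S', append. Buffer now: "XSXSXSBSXSXSBS"
  byte 8: read out[8]='X', append. Buffer now: "XSXSXSBSXSXSBSX"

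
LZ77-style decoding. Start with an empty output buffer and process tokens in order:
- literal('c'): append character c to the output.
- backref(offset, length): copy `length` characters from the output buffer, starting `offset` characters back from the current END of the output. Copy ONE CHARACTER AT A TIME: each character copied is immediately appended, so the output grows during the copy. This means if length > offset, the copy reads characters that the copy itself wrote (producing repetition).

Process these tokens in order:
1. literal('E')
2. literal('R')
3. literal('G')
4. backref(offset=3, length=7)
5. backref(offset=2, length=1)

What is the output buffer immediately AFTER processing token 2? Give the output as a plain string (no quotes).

Answer: ER

Derivation:
Token 1: literal('E'). Output: "E"
Token 2: literal('R'). Output: "ER"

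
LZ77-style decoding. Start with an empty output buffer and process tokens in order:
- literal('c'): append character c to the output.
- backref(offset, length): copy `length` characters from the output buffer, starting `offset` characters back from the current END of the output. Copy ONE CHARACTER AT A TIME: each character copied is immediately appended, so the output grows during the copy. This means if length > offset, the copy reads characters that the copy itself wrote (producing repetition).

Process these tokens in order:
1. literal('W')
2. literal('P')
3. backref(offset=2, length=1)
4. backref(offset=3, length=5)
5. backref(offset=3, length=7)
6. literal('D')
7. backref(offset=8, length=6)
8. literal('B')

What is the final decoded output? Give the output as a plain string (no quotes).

Answer: WPWWPWWPWWPWWPWDWWPWWPB

Derivation:
Token 1: literal('W'). Output: "W"
Token 2: literal('P'). Output: "WP"
Token 3: backref(off=2, len=1). Copied 'W' from pos 0. Output: "WPW"
Token 4: backref(off=3, len=5) (overlapping!). Copied 'WPWWP' from pos 0. Output: "WPWWPWWP"
Token 5: backref(off=3, len=7) (overlapping!). Copied 'WWPWWPW' from pos 5. Output: "WPWWPWWPWWPWWPW"
Token 6: literal('D'). Output: "WPWWPWWPWWPWWPWD"
Token 7: backref(off=8, len=6). Copied 'WWPWWP' from pos 8. Output: "WPWWPWWPWWPWWPWDWWPWWP"
Token 8: literal('B'). Output: "WPWWPWWPWWPWWPWDWWPWWPB"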